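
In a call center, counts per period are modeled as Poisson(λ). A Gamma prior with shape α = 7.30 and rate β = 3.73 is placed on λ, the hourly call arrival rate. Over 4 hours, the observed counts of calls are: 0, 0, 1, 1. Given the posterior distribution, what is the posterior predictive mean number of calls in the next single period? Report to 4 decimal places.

With a Gamma(shape α, rate β) prior, the Poisson likelihood is conjugate: the posterior is Gamma(α + ΣXᵢ, β + n).
Sum of counts S = 2 over n = 4 hours.
Posterior: Gamma(α+S, β+n) = Gamma(7.30+2, 3.73+4) = Gamma(9.30, 7.73).
The predictive distribution for one future period is NegBinom with mean α/β = 1.2031.

1.2031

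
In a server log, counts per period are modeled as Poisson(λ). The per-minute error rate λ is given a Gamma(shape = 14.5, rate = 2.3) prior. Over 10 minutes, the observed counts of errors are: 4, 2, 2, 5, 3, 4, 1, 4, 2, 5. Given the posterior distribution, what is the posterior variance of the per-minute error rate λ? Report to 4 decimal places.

0.3074

With a Gamma(shape α, rate β) prior, the Poisson likelihood is conjugate: the posterior is Gamma(α + ΣXᵢ, β + n).
Sum of counts S = 32 over n = 10 minutes.
Posterior: Gamma(α+S, β+n) = Gamma(14.5+32, 2.3+10) = Gamma(46.5, 12.3).
Var = α/β² = 46.5/12.3² = 0.3074.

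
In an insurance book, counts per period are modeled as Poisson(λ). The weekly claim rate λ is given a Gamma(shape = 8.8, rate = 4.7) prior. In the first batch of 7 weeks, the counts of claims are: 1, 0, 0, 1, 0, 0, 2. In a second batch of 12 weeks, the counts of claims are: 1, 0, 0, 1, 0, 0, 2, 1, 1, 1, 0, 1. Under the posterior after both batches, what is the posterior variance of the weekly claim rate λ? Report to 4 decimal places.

0.0370

With a Gamma(shape α, rate β) prior, the Poisson likelihood is conjugate: the posterior is Gamma(α + ΣXᵢ, β + n).
Batch 1: sum of counts S = 4 over n = 7 weeks.
After batch 1: Gamma(α+S, β+n) = Gamma(8.8+4, 4.7+7) = Gamma(12.8, 11.7).
Batch 2: sum of counts S = 8 over n = 12 weeks.
After batch 2: Gamma(α+S, β+n) = Gamma(12.8+8, 11.7+12) = Gamma(20.8, 23.7).
Var = α/β² = 20.8/23.7² = 0.0370.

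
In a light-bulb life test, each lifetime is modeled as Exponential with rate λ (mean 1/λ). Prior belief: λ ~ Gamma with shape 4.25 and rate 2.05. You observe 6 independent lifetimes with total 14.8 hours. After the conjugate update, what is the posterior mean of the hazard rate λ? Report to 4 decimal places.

0.6083

With a Gamma(shape α, rate β) prior on the exponential rate λ, the posterior after n observations with total T = Σxᵢ is Gamma(α+n, β+T).
Posterior: Gamma(4.25+6, 2.05+14.8) = Gamma(10.25, 16.85).
Posterior mean of λ = α/β = 10.25/16.85 = 0.6083.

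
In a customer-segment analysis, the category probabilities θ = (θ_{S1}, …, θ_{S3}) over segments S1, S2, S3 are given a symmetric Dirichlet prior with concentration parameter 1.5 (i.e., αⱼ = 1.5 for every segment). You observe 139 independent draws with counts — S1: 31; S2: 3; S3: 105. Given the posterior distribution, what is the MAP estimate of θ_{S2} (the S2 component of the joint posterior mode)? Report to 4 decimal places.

0.0249

The Dirichlet prior is conjugate to the Multinomial likelihood: each posterior αⱼ = prior αⱼ + observed count nⱼ.
Posterior concentration: (32.5, 4.5, 106.5), total = 143.5.
Joint mode component: (α_{S2}−1)/(Σα−K) = 3.5/140.5 = 0.0249.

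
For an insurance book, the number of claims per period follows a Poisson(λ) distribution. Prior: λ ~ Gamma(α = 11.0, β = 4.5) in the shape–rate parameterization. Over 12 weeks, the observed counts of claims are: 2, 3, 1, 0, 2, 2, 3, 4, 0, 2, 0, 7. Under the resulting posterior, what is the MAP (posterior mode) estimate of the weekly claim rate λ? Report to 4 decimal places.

With a Gamma(shape α, rate β) prior, the Poisson likelihood is conjugate: the posterior is Gamma(α + ΣXᵢ, β + n).
Sum of counts S = 26 over n = 12 weeks.
Posterior: Gamma(α+S, β+n) = Gamma(11.0+26, 4.5+12) = Gamma(37.0, 16.5).
Mode of Gamma(α,β) for α≥1 is (α−1)/β = 36.0/16.5 = 2.1818.

2.1818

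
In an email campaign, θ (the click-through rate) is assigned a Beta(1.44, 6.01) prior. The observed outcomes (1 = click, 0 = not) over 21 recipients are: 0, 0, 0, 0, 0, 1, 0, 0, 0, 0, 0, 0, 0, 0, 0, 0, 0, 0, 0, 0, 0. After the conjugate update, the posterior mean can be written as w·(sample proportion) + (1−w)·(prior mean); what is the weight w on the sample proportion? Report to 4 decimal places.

0.7381

The Beta prior is conjugate to a Binomial/Bernoulli likelihood; the update adds successes to α and failures to β.
Posterior mean = (α₀+k)/(α₀+β₀+n) = [n/(α₀+β₀+n)]·(k/n) + [(α₀+β₀)/(α₀+β₀+n)]·α₀/(α₀+β₀), so only n and the prior enter the weight.
The weight on the data is w = n/(α₀+β₀+n) = 21/(1.44+6.01+21) = 21/28.45 = 0.7381.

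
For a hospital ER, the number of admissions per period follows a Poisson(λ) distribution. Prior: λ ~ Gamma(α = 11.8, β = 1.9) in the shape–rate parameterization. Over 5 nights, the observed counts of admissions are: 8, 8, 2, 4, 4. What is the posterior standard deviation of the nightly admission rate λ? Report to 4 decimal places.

0.8910

With a Gamma(shape α, rate β) prior, the Poisson likelihood is conjugate: the posterior is Gamma(α + ΣXᵢ, β + n).
Sum of counts S = 26 over n = 5 nights.
Posterior: Gamma(α+S, β+n) = Gamma(11.8+26, 1.9+5) = Gamma(37.8, 6.9).
SD = √α/β = √37.8/6.9 = 0.8910.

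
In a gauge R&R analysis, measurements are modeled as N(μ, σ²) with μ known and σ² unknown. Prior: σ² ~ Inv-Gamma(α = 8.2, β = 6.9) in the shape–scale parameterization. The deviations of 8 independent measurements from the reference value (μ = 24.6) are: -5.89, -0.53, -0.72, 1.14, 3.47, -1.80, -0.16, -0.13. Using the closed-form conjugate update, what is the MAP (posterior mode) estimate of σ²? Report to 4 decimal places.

With known mean μ and an Inverse-Gamma(α, β) prior on σ², the Normal likelihood is conjugate: posterior is Inv-Gamma(α + n/2, β + Σ(xᵢ−μ)²/2).
Σ(xᵢ−μ)² = (-5.89)² + (-0.53)² + (-0.72)² + (1.14)² + (3.47)² + (-1.80)² + (-0.16)² + (-0.13)² = 52.1144.
Posterior: Inv-Gamma(8.2 + 8/2, 6.9 + 52.1144/2) = Inv-Gamma(12.20, 32.95720).
Mode = β/(α+1) = 32.95720/13.20 = 2.4968.

2.4968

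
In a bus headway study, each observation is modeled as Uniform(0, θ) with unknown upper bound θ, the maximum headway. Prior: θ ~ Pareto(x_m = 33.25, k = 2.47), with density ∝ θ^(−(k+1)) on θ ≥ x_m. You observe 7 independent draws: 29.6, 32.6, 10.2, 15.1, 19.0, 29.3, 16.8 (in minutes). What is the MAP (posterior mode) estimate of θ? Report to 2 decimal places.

A Pareto(scale x_m, shape k) prior on the upper bound θ of Uniform(0, θ) is conjugate: posterior is Pareto(max(x_m, max xᵢ), k + n).
Sample maximum = 32.6; prior scale x_m = 33.25 → posterior scale = max = 33.25.
Posterior shape = 2.47 + 7 = 9.47.
The Pareto density is decreasing on [x_m, ∞), so the mode is x_m = 33.25.

33.25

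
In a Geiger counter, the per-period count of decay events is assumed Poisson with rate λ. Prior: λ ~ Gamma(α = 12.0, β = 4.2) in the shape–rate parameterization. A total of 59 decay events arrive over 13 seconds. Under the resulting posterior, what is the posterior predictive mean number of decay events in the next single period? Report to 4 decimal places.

4.1279

With a Gamma(shape α, rate β) prior, the Poisson likelihood is conjugate: the posterior is Gamma(α + ΣXᵢ, β + n).
Posterior: Gamma(α+S, β+n) = Gamma(12.0+59, 4.2+13) = Gamma(71.0, 17.2).
The predictive distribution for one future period is NegBinom with mean α/β = 4.1279.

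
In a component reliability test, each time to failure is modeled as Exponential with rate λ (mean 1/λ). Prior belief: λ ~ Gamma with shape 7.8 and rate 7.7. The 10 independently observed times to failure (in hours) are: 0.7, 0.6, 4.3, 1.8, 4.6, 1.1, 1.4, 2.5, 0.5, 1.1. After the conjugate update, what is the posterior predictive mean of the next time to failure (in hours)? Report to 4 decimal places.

With a Gamma(shape α, rate β) prior on the exponential rate λ, the posterior after n observations with total T = Σxᵢ is Gamma(α+n, β+T).
Sum of observations T = 18.6 hours; n = 10.
Posterior: Gamma(7.8+10, 7.7+18.6) = Gamma(17.8, 26.3).
The predictive distribution for the next observation is Lomax; its mean is β/(α−1) = 26.3/16.8 = 1.5655.

1.5655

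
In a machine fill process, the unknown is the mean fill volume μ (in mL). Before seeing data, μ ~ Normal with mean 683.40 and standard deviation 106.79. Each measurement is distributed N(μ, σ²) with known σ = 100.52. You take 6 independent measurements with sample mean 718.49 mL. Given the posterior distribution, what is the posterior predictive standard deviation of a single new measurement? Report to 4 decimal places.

For Normal data with known variance σ², a Normal(μ₀, σ₀²) prior on μ is conjugate. Posterior precision = 1/σ₀² + n/σ²; posterior mean is the precision-weighted average of μ₀ and x̄.
σ₀² = 106.79² = 11404.1041, σ² = 100.52² = 10104.2704; σ² + n·σ₀² = 10104.2704 + 6·11404.1041 = 78528.895.
Posterior precision = 1/σ₀² + n/σ² = 1/11404.1041 + 6/10104.2704 = (σ² + n·σ₀²)/(σ₀²σ²) = 78528.895/(11404.1041·10104.2704); posterior variance σₙ² = σ₀²σ²/(σ² + n·σ₀²) = 11404.1041·10104.2704/78528.895 = 1467.359900.
Predictive variance for one new observation = σₙ² + σ² = 11404.1041·10104.2704/78528.895 + 10104.2704 = σ²·(σ₀² + 78528.895)/78528.895 = 10104.2704·89932.9991/78528.895 = 11571.630300; SD = √(10104.2704·89932.9991/78528.895) = 107.5715.

107.5715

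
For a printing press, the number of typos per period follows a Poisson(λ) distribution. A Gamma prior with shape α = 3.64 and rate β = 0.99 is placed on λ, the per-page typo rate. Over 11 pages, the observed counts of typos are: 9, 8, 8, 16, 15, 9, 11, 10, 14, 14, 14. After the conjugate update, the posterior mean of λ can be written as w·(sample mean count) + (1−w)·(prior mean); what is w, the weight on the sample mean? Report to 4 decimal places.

0.9174

With a Gamma(shape α, rate β) prior, the Poisson likelihood is conjugate: the posterior is Gamma(α + ΣXᵢ, β + n).
Posterior mean = (α₀+S)/(β₀+n) = [n/(β₀+n)]·(S/n) + [β₀/(β₀+n)]·(α₀/β₀), so only n and β₀ enter the weight.
Weight on data w = n/(β₀+n) = 11/(0.99+11) = 11/11.99 = 0.9174.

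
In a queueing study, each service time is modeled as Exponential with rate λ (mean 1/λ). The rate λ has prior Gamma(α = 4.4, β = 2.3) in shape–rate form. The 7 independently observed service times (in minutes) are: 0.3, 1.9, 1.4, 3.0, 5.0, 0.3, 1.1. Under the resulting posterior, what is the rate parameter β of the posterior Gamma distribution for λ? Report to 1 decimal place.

With a Gamma(shape α, rate β) prior on the exponential rate λ, the posterior after n observations with total T = Σxᵢ is Gamma(α+n, β+T).
Sum of observations T = 13.0 minutes; n = 7.
Posterior: Gamma(4.4+7, 2.3+13.0) = Gamma(11.4, 15.3).
Posterior β = 15.3.

15.3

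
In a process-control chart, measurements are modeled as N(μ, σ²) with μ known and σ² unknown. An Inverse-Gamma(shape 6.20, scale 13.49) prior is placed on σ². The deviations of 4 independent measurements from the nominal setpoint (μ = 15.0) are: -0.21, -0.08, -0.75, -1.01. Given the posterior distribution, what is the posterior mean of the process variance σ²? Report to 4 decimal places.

1.9870

With known mean μ and an Inverse-Gamma(α, β) prior on σ², the Normal likelihood is conjugate: posterior is Inv-Gamma(α + n/2, β + Σ(xᵢ−μ)²/2).
Σ(xᵢ−μ)² = (-0.21)² + (-0.08)² + (-0.75)² + (-1.01)² = 1.6331.
Posterior: Inv-Gamma(6.20 + 4/2, 13.49 + 1.6331/2) = Inv-Gamma(8.20, 14.30655).
E[σ²|data] = β/(α−1) = 14.30655/7.20 = 1.9870.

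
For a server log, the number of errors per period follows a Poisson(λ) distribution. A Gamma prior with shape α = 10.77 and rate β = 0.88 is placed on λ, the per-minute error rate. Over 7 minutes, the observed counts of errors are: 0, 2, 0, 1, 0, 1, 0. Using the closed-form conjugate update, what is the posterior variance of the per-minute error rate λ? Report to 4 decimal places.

With a Gamma(shape α, rate β) prior, the Poisson likelihood is conjugate: the posterior is Gamma(α + ΣXᵢ, β + n).
Sum of counts S = 4 over n = 7 minutes.
Posterior: Gamma(α+S, β+n) = Gamma(10.77+4, 0.88+7) = Gamma(14.77, 7.88).
Var = α/β² = 14.77/7.88² = 0.2379.

0.2379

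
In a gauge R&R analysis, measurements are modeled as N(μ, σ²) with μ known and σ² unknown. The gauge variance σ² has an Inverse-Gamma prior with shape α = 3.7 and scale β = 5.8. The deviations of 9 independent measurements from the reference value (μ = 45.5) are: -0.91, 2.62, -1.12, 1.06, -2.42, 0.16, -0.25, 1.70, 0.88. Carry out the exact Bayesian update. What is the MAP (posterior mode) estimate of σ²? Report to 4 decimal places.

With known mean μ and an Inverse-Gamma(α, β) prior on σ², the Normal likelihood is conjugate: posterior is Inv-Gamma(α + n/2, β + Σ(xᵢ−μ)²/2).
Σ(xᵢ−μ)² = (-0.91)² + (2.62)² + (-1.12)² + (1.06)² + (-2.42)² + (0.16)² + (-0.25)² + (1.70)² + (0.88)² = 19.6794.
Posterior: Inv-Gamma(3.7 + 9/2, 5.8 + 19.6794/2) = Inv-Gamma(8.20, 15.63970).
Mode = β/(α+1) = 15.63970/9.20 = 1.7000.

1.7000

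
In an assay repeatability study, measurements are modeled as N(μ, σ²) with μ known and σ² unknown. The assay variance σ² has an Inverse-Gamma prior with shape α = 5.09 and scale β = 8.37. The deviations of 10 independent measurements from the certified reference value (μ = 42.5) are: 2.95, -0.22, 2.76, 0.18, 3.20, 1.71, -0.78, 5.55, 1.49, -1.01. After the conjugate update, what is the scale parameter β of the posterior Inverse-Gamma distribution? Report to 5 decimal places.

40.47805

With known mean μ and an Inverse-Gamma(α, β) prior on σ², the Normal likelihood is conjugate: posterior is Inv-Gamma(α + n/2, β + Σ(xᵢ−μ)²/2).
Σ(xᵢ−μ)² = (2.95)² + (-0.22)² + (2.76)² + (0.18)² + (3.20)² + (1.71)² + (-0.78)² + (5.55)² + (1.49)² + (-1.01)² = 64.2161.
Posterior: Inv-Gamma(5.09 + 10/2, 8.37 + 64.2161/2) = Inv-Gamma(10.09, 40.47805).
Posterior β = 40.47805.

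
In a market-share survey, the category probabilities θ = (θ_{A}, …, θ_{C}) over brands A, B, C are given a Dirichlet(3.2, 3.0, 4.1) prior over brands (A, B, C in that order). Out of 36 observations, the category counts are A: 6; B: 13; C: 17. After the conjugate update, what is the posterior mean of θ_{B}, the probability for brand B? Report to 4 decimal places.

The Dirichlet prior is conjugate to the Multinomial likelihood: each posterior αⱼ = prior αⱼ + observed count nⱼ.
Posterior concentration: (9.2, 16.0, 21.1), total = 46.3.
E[θ_{B}|data] = α_{B}/Σα = 16.0/46.3 = 0.3456.

0.3456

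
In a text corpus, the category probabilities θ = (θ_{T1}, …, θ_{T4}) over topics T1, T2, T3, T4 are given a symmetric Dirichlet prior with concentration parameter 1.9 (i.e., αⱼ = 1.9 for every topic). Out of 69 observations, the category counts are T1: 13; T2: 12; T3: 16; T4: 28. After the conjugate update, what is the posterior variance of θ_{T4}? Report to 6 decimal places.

0.003067

The Dirichlet prior is conjugate to the Multinomial likelihood: each posterior αⱼ = prior αⱼ + observed count nⱼ.
Posterior concentration: (14.9, 13.9, 17.9, 29.9), total = 76.6.
Var[θ_j] = α_j(Σα−α_j)/((Σα)²(Σα+1)) = 29.9·46.7/(76.6²·77.6) = 0.003067.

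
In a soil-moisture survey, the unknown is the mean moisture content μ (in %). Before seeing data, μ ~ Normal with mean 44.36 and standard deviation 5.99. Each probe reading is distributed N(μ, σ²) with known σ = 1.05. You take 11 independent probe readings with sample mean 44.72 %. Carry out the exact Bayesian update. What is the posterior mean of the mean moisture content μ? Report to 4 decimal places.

For Normal data with known variance σ², a Normal(μ₀, σ₀²) prior on μ is conjugate. Posterior precision = 1/σ₀² + n/σ²; posterior mean is the precision-weighted average of μ₀ and x̄.
n·x̄ = 11·44.72 = 491.92.
σ₀² = 5.99² = 35.8801, σ² = 1.05² = 1.1025; σ² + n·σ₀² = 1.1025 + 11·35.8801 = 395.7836.
Posterior mean = (μ₀/σ₀² + n·x̄/σ²)/(1/σ₀² + n/σ²) = (σ²·μ₀ + σ₀²·n·x̄)/(σ² + n·σ₀²) = (1.1025·44.36 + 35.8801·491.92)/395.7836 = 17699.045692/395.7836 = 44.7190.

44.7190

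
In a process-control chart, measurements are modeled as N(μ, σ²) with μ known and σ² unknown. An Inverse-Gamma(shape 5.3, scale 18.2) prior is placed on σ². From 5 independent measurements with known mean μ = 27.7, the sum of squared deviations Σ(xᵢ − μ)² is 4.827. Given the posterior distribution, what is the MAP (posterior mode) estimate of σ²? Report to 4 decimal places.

With known mean μ and an Inverse-Gamma(α, β) prior on σ², the Normal likelihood is conjugate: posterior is Inv-Gamma(α + n/2, β + Σ(xᵢ−μ)²/2).
Posterior: Inv-Gamma(5.3 + 5/2, 18.2 + 4.827/2) = Inv-Gamma(7.80, 20.6135).
Mode = β/(α+1) = 20.6135/8.80 = 2.3424.

2.3424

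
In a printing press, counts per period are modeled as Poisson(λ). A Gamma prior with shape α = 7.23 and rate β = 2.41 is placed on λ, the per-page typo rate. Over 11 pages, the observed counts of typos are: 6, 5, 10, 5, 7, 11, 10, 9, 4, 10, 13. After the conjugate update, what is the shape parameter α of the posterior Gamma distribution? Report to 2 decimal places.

97.23

With a Gamma(shape α, rate β) prior, the Poisson likelihood is conjugate: the posterior is Gamma(α + ΣXᵢ, β + n).
Sum of counts S = 90 over n = 11 pages.
Posterior: Gamma(α+S, β+n) = Gamma(7.23+90, 2.41+11) = Gamma(97.23, 13.41).
Posterior α = 97.23.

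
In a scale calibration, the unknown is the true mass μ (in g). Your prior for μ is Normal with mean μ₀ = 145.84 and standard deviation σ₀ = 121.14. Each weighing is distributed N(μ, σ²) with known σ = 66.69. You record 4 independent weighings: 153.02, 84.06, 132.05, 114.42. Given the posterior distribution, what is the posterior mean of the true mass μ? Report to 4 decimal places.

122.6449

For Normal data with known variance σ², a Normal(μ₀, σ₀²) prior on μ is conjugate. Posterior precision = 1/σ₀² + n/σ²; posterior mean is the precision-weighted average of μ₀ and x̄.
Σxᵢ = 153.02 + 84.06 + 132.05 + 114.42 = 483.55, so n·x̄ = 483.55.
σ₀² = 121.14² = 14674.8996, σ² = 66.69² = 4447.5561; σ² + n·σ₀² = 4447.5561 + 4·14674.8996 = 63147.1545.
Posterior mean = (μ₀/σ₀² + n·x̄/σ²)/(1/σ₀² + n/σ²) = (σ²·μ₀ + σ₀²·n·x̄)/(σ² + n·σ₀²) = (4447.5561·145.84 + 14674.8996·483.55)/63147.1545 = 7744679.283204/63147.1545 = 122.6449.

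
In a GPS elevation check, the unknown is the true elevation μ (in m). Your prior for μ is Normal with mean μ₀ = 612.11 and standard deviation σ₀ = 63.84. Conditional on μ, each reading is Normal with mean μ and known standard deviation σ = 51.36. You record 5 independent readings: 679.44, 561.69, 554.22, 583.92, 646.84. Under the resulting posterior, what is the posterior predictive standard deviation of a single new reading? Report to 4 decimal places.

55.7221

For Normal data with known variance σ², a Normal(μ₀, σ₀²) prior on μ is conjugate. Posterior precision = 1/σ₀² + n/σ²; posterior mean is the precision-weighted average of μ₀ and x̄.
σ₀² = 63.84² = 4075.5456, σ² = 51.36² = 2637.8496; σ² + n·σ₀² = 2637.8496 + 5·4075.5456 = 23015.5776.
Posterior precision = 1/σ₀² + n/σ² = 1/4075.5456 + 5/2637.8496 = (σ² + n·σ₀²)/(σ₀²σ²) = 23015.5776/(4075.5456·2637.8496); posterior variance σₙ² = σ₀²σ²/(σ² + n·σ₀²) = 4075.5456·2637.8496/23015.5776 = 467.104346.
Predictive variance for one new observation = σₙ² + σ² = 4075.5456·2637.8496/23015.5776 + 2637.8496 = σ²·(σ₀² + 23015.5776)/23015.5776 = 2637.8496·27091.1232/23015.5776 = 3104.953946; SD = √(2637.8496·27091.1232/23015.5776) = 55.7221.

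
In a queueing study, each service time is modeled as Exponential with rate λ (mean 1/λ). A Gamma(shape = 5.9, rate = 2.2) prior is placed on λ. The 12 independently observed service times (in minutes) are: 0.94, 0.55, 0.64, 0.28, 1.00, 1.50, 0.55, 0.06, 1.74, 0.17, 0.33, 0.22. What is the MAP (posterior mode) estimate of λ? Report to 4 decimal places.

With a Gamma(shape α, rate β) prior on the exponential rate λ, the posterior after n observations with total T = Σxᵢ is Gamma(α+n, β+T).
Sum of observations T = 7.98 minutes; n = 12.
Posterior: Gamma(5.9+12, 2.2+7.98) = Gamma(17.9, 10.18).
Mode = (α−1)/β = 1.6601.

1.6601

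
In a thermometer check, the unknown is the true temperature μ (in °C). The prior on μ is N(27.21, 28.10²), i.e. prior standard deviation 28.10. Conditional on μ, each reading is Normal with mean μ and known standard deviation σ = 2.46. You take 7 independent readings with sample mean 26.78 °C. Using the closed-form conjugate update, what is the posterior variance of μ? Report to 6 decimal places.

0.863569

For Normal data with known variance σ², a Normal(μ₀, σ₀²) prior on μ is conjugate. Posterior precision = 1/σ₀² + n/σ²; posterior mean is the precision-weighted average of μ₀ and x̄.
σ₀² = 28.10² = 789.61, σ² = 2.46² = 6.0516; σ² + n·σ₀² = 6.0516 + 7·789.61 = 5533.3216.
Posterior precision = 1/σ₀² + n/σ² = 1/789.61 + 7/6.0516 = (σ² + n·σ₀²)/(σ₀²σ²) = 5533.3216/(789.61·6.0516); posterior variance σₙ² = σ₀²σ²/(σ² + n·σ₀²) = 789.61·6.0516/5533.3216 = 0.863569.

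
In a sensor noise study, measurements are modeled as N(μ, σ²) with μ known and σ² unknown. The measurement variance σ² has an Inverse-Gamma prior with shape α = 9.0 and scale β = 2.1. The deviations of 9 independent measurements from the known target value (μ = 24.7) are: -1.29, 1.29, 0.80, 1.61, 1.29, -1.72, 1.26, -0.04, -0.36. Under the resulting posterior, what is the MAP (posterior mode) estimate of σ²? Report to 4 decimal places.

With known mean μ and an Inverse-Gamma(α, β) prior on σ², the Normal likelihood is conjugate: posterior is Inv-Gamma(α + n/2, β + Σ(xᵢ−μ)²/2).
Σ(xᵢ−μ)² = (-1.29)² + (1.29)² + (0.80)² + (1.61)² + (1.29)² + (-1.72)² + (1.26)² + (-0.04)² + (-0.36)² = 12.9016.
Posterior: Inv-Gamma(9.0 + 9/2, 2.1 + 12.9016/2) = Inv-Gamma(13.50, 8.55080).
Mode = β/(α+1) = 8.55080/14.50 = 0.5897.

0.5897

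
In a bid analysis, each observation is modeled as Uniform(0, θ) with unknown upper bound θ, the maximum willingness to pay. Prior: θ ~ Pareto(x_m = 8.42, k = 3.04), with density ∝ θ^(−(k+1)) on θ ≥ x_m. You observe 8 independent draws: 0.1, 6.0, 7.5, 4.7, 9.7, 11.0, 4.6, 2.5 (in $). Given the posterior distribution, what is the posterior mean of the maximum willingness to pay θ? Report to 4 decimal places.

12.0956

A Pareto(scale x_m, shape k) prior on the upper bound θ of Uniform(0, θ) is conjugate: posterior is Pareto(max(x_m, max xᵢ), k + n).
Sample maximum = 11.0; prior scale x_m = 8.42 → posterior scale = max = 11.00.
Posterior shape = 3.04 + 8 = 11.04.
E[θ|data] = k·x_m/(k−1) = 11.04·11.00/10.04 = 12.0956.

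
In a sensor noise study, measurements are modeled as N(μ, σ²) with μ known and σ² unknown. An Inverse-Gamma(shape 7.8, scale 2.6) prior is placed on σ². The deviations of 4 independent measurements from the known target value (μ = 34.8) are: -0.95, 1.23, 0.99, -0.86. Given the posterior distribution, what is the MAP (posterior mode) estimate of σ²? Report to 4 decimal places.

With known mean μ and an Inverse-Gamma(α, β) prior on σ², the Normal likelihood is conjugate: posterior is Inv-Gamma(α + n/2, β + Σ(xᵢ−μ)²/2).
Σ(xᵢ−μ)² = (-0.95)² + (1.23)² + (0.99)² + (-0.86)² = 4.1351.
Posterior: Inv-Gamma(7.8 + 4/2, 2.6 + 4.1351/2) = Inv-Gamma(9.80, 4.66755).
Mode = β/(α+1) = 4.66755/10.80 = 0.4322.

0.4322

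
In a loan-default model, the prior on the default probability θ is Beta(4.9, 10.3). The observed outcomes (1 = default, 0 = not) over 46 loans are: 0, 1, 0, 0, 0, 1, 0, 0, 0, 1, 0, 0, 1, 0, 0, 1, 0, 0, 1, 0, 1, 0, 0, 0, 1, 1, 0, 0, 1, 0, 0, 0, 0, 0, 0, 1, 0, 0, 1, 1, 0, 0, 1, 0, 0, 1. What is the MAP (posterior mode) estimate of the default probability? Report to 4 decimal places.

0.3193

The Beta prior is conjugate to a Binomial/Bernoulli likelihood; the update adds successes to α and failures to β.
Posterior: Beta(α+k, β+n−k) = Beta(4.9+15, 10.3+31) = Beta(19.9, 41.3).
Mode of Beta(a,b) for a,b>1 is (a−1)/(a+b−2) = 18.9/59.2 = 0.3193.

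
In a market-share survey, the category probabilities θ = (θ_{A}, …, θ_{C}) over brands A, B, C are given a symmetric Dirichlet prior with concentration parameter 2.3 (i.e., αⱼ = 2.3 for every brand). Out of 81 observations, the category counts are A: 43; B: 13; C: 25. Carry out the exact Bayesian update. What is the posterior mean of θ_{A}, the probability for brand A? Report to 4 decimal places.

The Dirichlet prior is conjugate to the Multinomial likelihood: each posterior αⱼ = prior αⱼ + observed count nⱼ.
Posterior concentration: (45.3, 15.3, 27.3), total = 87.9.
E[θ_{A}|data] = α_{A}/Σα = 45.3/87.9 = 0.5154.

0.5154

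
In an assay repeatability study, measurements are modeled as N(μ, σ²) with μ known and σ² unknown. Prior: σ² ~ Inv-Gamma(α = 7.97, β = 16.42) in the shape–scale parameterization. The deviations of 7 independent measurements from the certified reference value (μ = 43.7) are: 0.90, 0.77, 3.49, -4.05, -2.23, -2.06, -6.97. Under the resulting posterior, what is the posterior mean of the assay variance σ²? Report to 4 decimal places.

5.7604

With known mean μ and an Inverse-Gamma(α, β) prior on σ², the Normal likelihood is conjugate: posterior is Inv-Gamma(α + n/2, β + Σ(xᵢ−μ)²/2).
Σ(xᵢ−μ)² = (0.90)² + (0.77)² + (3.49)² + (-4.05)² + (-2.23)² + (-2.06)² + (-6.97)² = 87.7829.
Posterior: Inv-Gamma(7.97 + 7/2, 16.42 + 87.7829/2) = Inv-Gamma(11.47, 60.31145).
E[σ²|data] = β/(α−1) = 60.31145/10.47 = 5.7604.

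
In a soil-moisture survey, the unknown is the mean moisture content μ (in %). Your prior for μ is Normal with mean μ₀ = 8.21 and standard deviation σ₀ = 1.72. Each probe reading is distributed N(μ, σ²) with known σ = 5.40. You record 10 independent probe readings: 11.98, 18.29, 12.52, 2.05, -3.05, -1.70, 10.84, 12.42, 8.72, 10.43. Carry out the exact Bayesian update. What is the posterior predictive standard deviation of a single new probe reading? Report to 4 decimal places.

For Normal data with known variance σ², a Normal(μ₀, σ₀²) prior on μ is conjugate. Posterior precision = 1/σ₀² + n/σ²; posterior mean is the precision-weighted average of μ₀ and x̄.
σ₀² = 1.72² = 2.9584, σ² = 5.40² = 29.16; σ² + n·σ₀² = 29.16 + 10·2.9584 = 58.744.
Posterior precision = 1/σ₀² + n/σ² = 1/2.9584 + 10/29.16 = (σ² + n·σ₀²)/(σ₀²σ²) = 58.744/(2.9584·29.16); posterior variance σₙ² = σ₀²σ²/(σ² + n·σ₀²) = 2.9584·29.16/58.744 = 1.468523.
Predictive variance for one new observation = σₙ² + σ² = 2.9584·29.16/58.744 + 29.16 = σ²·(σ₀² + 58.744)/58.744 = 29.16·61.7024/58.744 = 30.628523; SD = √(29.16·61.7024/58.744) = 5.5343.

5.5343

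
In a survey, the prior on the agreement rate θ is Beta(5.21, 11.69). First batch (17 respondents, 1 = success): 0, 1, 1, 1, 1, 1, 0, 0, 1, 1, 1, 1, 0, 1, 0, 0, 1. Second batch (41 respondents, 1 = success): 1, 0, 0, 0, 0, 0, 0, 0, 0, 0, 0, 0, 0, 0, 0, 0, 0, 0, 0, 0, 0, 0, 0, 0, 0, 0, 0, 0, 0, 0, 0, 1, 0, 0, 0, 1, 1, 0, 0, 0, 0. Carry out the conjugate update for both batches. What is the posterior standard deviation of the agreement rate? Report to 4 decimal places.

0.0509

The Beta prior is conjugate to a Binomial/Bernoulli likelihood; the update adds successes to α and failures to β.
After batch 1: Beta(5.21+11, 11.69+6) = Beta(16.21, 17.69).
After batch 2: Beta(16.21+4, 17.69+37) = Beta(20.21, 54.69).
Var = αβ/((α+β)²(α+β+1)) = 20.21·54.69/(74.90²·75.90) = 0.00259579; SD = √0.00259579 = 0.0509.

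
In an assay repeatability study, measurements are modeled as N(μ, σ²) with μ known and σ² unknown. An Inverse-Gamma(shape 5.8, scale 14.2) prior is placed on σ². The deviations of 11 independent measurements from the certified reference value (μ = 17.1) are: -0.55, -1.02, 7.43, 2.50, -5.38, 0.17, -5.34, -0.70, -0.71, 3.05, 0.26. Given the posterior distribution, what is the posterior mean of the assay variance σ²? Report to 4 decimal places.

With known mean μ and an Inverse-Gamma(α, β) prior on σ², the Normal likelihood is conjugate: posterior is Inv-Gamma(α + n/2, β + Σ(xᵢ−μ)²/2).
Σ(xᵢ−μ)² = (-0.55)² + (-1.02)² + (7.43)² + (2.50)² + (-5.38)² + (0.17)² + (-5.34)² + (-0.70)² + (-0.71)² + (3.05)² + (0.26)² = 130.6509.
Posterior: Inv-Gamma(5.8 + 11/2, 14.2 + 130.6509/2) = Inv-Gamma(11.30, 79.52545).
E[σ²|data] = β/(α−1) = 79.52545/10.30 = 7.7209.

7.7209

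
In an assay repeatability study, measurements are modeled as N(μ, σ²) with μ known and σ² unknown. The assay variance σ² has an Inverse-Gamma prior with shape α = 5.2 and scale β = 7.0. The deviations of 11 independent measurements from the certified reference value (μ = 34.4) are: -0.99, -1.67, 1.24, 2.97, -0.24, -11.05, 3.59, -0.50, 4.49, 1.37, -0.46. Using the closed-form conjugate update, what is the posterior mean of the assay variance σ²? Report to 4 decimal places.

With known mean μ and an Inverse-Gamma(α, β) prior on σ², the Normal likelihood is conjugate: posterior is Inv-Gamma(α + n/2, β + Σ(xᵢ−μ)²/2).
Σ(xᵢ−μ)² = (-0.99)² + (-1.67)² + (1.24)² + (2.97)² + (-0.24)² + (-11.05)² + (3.59)² + (-0.50)² + (4.49)² + (1.37)² + (-0.46)² = 171.6743.
Posterior: Inv-Gamma(5.2 + 11/2, 7.0 + 171.6743/2) = Inv-Gamma(10.70, 92.83715).
E[σ²|data] = β/(α−1) = 92.83715/9.70 = 9.5708.

9.5708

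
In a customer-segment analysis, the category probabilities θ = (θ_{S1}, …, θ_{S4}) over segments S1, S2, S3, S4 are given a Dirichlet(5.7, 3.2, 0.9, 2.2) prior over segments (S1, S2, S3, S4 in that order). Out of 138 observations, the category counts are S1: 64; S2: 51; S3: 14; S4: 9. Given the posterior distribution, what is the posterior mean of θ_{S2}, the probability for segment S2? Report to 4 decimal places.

0.3613

The Dirichlet prior is conjugate to the Multinomial likelihood: each posterior αⱼ = prior αⱼ + observed count nⱼ.
Posterior concentration: (69.7, 54.2, 14.9, 11.2), total = 150.0.
E[θ_{S2}|data] = α_{S2}/Σα = 54.2/150.0 = 0.3613.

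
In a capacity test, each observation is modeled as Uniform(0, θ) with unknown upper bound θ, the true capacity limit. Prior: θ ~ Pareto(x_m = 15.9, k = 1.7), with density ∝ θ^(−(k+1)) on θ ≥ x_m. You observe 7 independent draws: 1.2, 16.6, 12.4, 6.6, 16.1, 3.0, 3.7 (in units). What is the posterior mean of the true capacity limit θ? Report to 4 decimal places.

18.7558

A Pareto(scale x_m, shape k) prior on the upper bound θ of Uniform(0, θ) is conjugate: posterior is Pareto(max(x_m, max xᵢ), k + n).
Sample maximum = 16.6; prior scale x_m = 15.9 → posterior scale = max = 16.6.
Posterior shape = 1.7 + 7 = 8.7.
E[θ|data] = k·x_m/(k−1) = 8.7·16.6/7.7 = 18.7558.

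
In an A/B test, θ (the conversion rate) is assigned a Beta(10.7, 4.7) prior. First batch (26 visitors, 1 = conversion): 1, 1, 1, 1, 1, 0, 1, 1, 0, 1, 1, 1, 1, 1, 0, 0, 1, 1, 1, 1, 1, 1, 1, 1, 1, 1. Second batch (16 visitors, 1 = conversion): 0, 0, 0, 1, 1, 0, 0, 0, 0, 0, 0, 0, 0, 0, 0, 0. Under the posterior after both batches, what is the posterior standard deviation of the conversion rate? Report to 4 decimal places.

The Beta prior is conjugate to a Binomial/Bernoulli likelihood; the update adds successes to α and failures to β.
After batch 1: Beta(10.7+22, 4.7+4) = Beta(32.7, 8.7).
After batch 2: Beta(32.7+2, 8.7+14) = Beta(34.7, 22.7).
Var = αβ/((α+β)²(α+β+1)) = 34.7·22.7/(57.4²·58.4) = 0.00409373; SD = √0.00409373 = 0.0640.

0.0640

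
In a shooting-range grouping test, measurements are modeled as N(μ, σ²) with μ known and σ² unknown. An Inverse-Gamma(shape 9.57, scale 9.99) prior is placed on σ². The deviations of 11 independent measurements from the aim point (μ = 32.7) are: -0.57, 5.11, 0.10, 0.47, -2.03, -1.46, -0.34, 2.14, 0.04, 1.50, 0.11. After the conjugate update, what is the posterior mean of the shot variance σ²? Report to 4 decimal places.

2.1272

With known mean μ and an Inverse-Gamma(α, β) prior on σ², the Normal likelihood is conjugate: posterior is Inv-Gamma(α + n/2, β + Σ(xᵢ−μ)²/2).
Σ(xᵢ−μ)² = (-0.57)² + (5.11)² + (0.10)² + (0.47)² + (-2.03)² + (-1.46)² + (-0.34)² + (2.14)² + (0.04)² + (1.50)² + (0.11)² = 39.8793.
Posterior: Inv-Gamma(9.57 + 11/2, 9.99 + 39.8793/2) = Inv-Gamma(15.07, 29.92965).
E[σ²|data] = β/(α−1) = 29.92965/14.07 = 2.1272.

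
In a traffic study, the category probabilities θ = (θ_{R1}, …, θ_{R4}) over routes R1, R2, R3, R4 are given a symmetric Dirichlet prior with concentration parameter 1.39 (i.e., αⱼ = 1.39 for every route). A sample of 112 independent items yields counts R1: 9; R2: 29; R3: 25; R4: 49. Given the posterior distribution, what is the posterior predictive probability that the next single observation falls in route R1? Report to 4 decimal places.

The Dirichlet prior is conjugate to the Multinomial likelihood: each posterior αⱼ = prior αⱼ + observed count nⱼ.
Posterior concentration: (10.39, 30.39, 26.39, 50.39), total = 117.56.
P(next = R1 | data) = α_{R1}/Σα = 0.0884.

0.0884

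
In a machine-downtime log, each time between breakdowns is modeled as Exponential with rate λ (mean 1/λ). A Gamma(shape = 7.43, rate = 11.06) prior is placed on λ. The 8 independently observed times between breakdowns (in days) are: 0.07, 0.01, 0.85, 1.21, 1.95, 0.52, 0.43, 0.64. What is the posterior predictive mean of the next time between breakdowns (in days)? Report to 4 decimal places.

1.1601

With a Gamma(shape α, rate β) prior on the exponential rate λ, the posterior after n observations with total T = Σxᵢ is Gamma(α+n, β+T).
Sum of observations T = 5.68 days; n = 8.
Posterior: Gamma(7.43+8, 11.06+5.68) = Gamma(15.43, 16.74).
The predictive distribution for the next observation is Lomax; its mean is β/(α−1) = 16.74/14.43 = 1.1601.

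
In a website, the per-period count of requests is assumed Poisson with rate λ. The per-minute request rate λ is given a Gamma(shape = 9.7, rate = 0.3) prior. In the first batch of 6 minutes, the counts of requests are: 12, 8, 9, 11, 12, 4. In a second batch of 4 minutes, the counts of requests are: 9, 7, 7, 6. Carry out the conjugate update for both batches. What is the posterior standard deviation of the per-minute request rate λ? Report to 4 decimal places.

0.9448

With a Gamma(shape α, rate β) prior, the Poisson likelihood is conjugate: the posterior is Gamma(α + ΣXᵢ, β + n).
Batch 1: sum of counts S = 56 over n = 6 minutes.
After batch 1: Gamma(α+S, β+n) = Gamma(9.7+56, 0.3+6) = Gamma(65.7, 6.3).
Batch 2: sum of counts S = 29 over n = 4 minutes.
After batch 2: Gamma(α+S, β+n) = Gamma(65.7+29, 6.3+4) = Gamma(94.7, 10.3).
SD = √α/β = √94.7/10.3 = 0.9448.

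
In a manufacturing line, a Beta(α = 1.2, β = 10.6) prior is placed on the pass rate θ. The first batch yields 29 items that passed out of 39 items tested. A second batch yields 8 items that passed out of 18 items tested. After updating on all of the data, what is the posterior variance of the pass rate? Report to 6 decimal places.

0.003538

The Beta prior is conjugate to a Binomial/Bernoulli likelihood; the update adds successes to α and failures to β.
After batch 1: Beta(1.2+29, 10.6+10) = Beta(30.2, 20.6).
After batch 2: Beta(30.2+8, 20.6+10) = Beta(38.2, 30.6).
Var = αβ/((α+β)²(α+β+1)) = 38.2·30.6/(68.8²·69.8) = 0.003538.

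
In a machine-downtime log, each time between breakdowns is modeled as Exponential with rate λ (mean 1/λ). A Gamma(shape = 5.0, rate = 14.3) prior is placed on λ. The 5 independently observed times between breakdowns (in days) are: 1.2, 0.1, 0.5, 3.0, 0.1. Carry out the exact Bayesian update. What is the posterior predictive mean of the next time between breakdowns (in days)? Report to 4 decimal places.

2.1333

With a Gamma(shape α, rate β) prior on the exponential rate λ, the posterior after n observations with total T = Σxᵢ is Gamma(α+n, β+T).
Sum of observations T = 4.9 days; n = 5.
Posterior: Gamma(5.0+5, 14.3+4.9) = Gamma(10.0, 19.2).
The predictive distribution for the next observation is Lomax; its mean is β/(α−1) = 19.2/9.0 = 2.1333.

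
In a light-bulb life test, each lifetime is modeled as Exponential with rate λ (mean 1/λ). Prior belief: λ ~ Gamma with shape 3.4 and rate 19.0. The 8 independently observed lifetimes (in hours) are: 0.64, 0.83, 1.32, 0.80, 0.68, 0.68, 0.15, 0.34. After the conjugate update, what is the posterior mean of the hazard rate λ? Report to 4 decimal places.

0.4664

With a Gamma(shape α, rate β) prior on the exponential rate λ, the posterior after n observations with total T = Σxᵢ is Gamma(α+n, β+T).
Sum of observations T = 5.44 hours; n = 8.
Posterior: Gamma(3.4+8, 19.0+5.44) = Gamma(11.4, 24.44).
Posterior mean of λ = α/β = 11.4/24.44 = 0.4664.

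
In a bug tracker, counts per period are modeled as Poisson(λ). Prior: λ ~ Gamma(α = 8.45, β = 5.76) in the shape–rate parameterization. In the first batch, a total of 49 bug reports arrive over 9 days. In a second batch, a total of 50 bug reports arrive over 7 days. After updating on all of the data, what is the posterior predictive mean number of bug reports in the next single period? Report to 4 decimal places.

4.9380

With a Gamma(shape α, rate β) prior, the Poisson likelihood is conjugate: the posterior is Gamma(α + ΣXᵢ, β + n).
After batch 1: Gamma(α+S, β+n) = Gamma(8.45+49, 5.76+9) = Gamma(57.45, 14.76).
After batch 2: Gamma(α+S, β+n) = Gamma(57.45+50, 14.76+7) = Gamma(107.45, 21.76).
The predictive distribution for one future period is NegBinom with mean α/β = 4.9380.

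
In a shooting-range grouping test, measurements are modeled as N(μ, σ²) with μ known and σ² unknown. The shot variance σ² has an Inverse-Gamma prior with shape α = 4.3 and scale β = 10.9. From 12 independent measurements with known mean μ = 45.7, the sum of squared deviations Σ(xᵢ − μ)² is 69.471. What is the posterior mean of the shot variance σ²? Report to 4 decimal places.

4.9070

With known mean μ and an Inverse-Gamma(α, β) prior on σ², the Normal likelihood is conjugate: posterior is Inv-Gamma(α + n/2, β + Σ(xᵢ−μ)²/2).
Posterior: Inv-Gamma(4.3 + 12/2, 10.9 + 69.471/2) = Inv-Gamma(10.30, 45.6355).
E[σ²|data] = β/(α−1) = 45.6355/9.30 = 4.9070.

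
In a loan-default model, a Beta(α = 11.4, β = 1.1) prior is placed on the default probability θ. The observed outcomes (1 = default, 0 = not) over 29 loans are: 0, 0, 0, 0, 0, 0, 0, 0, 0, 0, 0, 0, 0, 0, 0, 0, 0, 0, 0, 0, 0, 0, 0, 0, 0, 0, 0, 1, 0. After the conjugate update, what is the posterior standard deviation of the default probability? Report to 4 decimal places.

The Beta prior is conjugate to a Binomial/Bernoulli likelihood; the update adds successes to α and failures to β.
Posterior: Beta(α+k, β+n−k) = Beta(11.4+1, 1.1+28) = Beta(12.4, 29.1).
Var = αβ/((α+β)²(α+β+1)) = 12.4·29.1/(41.5²·42.5) = 0.00492980; SD = √0.00492980 = 0.0702.

0.0702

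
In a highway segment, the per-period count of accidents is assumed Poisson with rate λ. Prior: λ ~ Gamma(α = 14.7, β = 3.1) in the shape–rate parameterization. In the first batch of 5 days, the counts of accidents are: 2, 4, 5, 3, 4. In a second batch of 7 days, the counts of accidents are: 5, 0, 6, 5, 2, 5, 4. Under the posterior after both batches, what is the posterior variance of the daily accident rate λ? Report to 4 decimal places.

0.2618

With a Gamma(shape α, rate β) prior, the Poisson likelihood is conjugate: the posterior is Gamma(α + ΣXᵢ, β + n).
Batch 1: sum of counts S = 18 over n = 5 days.
After batch 1: Gamma(α+S, β+n) = Gamma(14.7+18, 3.1+5) = Gamma(32.7, 8.1).
Batch 2: sum of counts S = 27 over n = 7 days.
After batch 2: Gamma(α+S, β+n) = Gamma(32.7+27, 8.1+7) = Gamma(59.7, 15.1).
Var = α/β² = 59.7/15.1² = 0.2618.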